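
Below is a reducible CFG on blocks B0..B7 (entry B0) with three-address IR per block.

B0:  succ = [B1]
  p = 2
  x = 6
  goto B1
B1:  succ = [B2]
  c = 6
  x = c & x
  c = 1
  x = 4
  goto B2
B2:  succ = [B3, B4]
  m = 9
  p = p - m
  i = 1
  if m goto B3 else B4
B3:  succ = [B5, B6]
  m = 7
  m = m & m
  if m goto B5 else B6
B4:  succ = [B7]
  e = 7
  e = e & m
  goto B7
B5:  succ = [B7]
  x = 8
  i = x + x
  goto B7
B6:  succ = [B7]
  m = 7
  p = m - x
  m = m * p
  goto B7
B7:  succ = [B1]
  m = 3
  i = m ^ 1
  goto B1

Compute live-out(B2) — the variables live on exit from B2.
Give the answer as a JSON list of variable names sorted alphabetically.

def/use:
  B0 def {p,x} use ∅
  B1 def {c,x} use {x}
  B2 def {i,m,p} use {p}
  B3 def {m} use ∅
  B4 def {e} use {m}
  B5 def {i,x} use ∅
  B6 def {m,p} use {x}
  B7 def {i,m} use ∅

Live sets:
  B0: in=∅ out={p,x}
  B1: in={p,x} out={p,x}
  B2: in={p,x} out={m,p,x}
  B3: in={p,x} out={p,x}
  B4: in={m,p,x} out={p,x}
  B5: in={p} out={p,x}
  B6: in={x} out={p,x}
  B7: in={p,x} out={p,x}

live-out(B2) = ["m", "p", "x"]

Answer: ["m", "p", "x"]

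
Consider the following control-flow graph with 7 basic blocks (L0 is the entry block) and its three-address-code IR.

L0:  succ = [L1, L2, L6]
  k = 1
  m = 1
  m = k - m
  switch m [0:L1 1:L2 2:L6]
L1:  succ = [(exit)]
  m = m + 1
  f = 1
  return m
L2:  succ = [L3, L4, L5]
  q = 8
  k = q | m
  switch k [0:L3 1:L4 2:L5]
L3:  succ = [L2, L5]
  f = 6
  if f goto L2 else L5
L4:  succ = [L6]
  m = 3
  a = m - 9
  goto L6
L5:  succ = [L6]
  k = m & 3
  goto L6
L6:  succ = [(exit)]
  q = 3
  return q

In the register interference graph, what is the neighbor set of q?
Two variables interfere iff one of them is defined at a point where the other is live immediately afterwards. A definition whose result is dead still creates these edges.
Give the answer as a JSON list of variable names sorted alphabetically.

Answer: ["m"]

Derivation:
def/use:
  L0 def {k,m} use ∅
  L1 def {f,m} use {m}
  L2 def {k,q} use {m}
  L3 def {f} use ∅
  L4 def {a,m} use ∅
  L5 def {k} use {m}
  L6 def {q} use ∅

Liveness:
  L0 li=∅ lo={m}
  L1 li={m} lo=∅
  L2 li={m} lo={m}
  L3 li={m} lo={m}
  L4 li=∅ lo=∅
  L5 li={m} lo=∅
  L6 li=∅ lo=∅

Interfere edges:
  a↔∅
  f↔{m}
  k↔{m}
  m↔{f,k,q}
  q↔{m}

N(q) = ["m"]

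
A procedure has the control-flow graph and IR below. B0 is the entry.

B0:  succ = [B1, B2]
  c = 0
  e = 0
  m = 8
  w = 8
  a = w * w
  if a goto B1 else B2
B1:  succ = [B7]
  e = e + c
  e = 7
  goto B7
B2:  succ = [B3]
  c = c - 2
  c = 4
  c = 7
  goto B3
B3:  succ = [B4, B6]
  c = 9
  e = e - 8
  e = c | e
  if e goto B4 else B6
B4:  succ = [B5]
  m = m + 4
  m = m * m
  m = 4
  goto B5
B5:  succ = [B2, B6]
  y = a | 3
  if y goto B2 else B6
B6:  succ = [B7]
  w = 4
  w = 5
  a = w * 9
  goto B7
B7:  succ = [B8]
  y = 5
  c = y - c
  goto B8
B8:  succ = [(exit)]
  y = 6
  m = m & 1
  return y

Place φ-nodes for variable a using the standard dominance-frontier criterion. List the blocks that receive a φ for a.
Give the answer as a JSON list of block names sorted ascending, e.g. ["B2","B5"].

Answer: ["B7"]

Derivation:
idom tree: B1←B0 B2←B0 B3←B2 B4←B3 B5←B4 B6←B3 B7←B0 B8←B7
Join-block Dom:
  B2: preds {B0,B5}: {B0} ∩ {B0,B2,B3,B4,B5} = {B0}; idom=B0
  B6: preds {B3,B5}: {B0,B2,B3} ∩ {B0,B2,B3,B4,B5} = {B0,B2,B3}; idom=B3
  B7: preds {B1,B6}: {B0,B1} ∩ {B0,B2,B3,B6} = {B0}; idom=B0

DF walk-up:
  B2←B0: walk · to B0
  B2←B5: walk B5→B4→B3→B2 to B0
  B6←B3: walk · to B3
  B6←B5: walk B5→B4 to B3
  B7←B1: walk B1 to B0
  B7←B6: walk B6→B3→B2 to B0
  B0 → ∅
  B1 → {B7}
  B2 → {B2,B7}
  B3 → {B2,B7}
  B4 → {B2,B6}
  B5 → {B2,B6}
  B6 → {B7}
  B7 → ∅
  B8 → ∅

φ for a: defs {B0,B6}
  DF⁺ = {B7}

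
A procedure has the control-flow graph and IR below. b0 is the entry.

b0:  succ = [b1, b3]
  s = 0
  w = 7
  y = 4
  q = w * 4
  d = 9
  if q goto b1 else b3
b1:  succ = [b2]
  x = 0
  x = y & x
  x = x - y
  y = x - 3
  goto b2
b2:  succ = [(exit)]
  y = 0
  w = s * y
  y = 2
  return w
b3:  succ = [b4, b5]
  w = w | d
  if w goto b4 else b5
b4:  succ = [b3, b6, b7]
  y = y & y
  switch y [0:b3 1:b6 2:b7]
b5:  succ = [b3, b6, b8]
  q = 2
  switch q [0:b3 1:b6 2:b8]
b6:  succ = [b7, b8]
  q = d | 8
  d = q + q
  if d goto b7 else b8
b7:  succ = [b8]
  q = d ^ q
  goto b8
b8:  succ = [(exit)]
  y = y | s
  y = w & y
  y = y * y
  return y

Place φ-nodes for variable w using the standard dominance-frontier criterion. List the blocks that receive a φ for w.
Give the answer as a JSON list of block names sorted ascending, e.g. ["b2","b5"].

idom tree: b1←b0 b2←b1 b3←b0 b4←b3 b5←b3 b6←b3 b7←b3 b8←b3
Dom at joins:
  b3: preds {b0,b4,b5}: {b0} ∩ {b0,b3,b4} ∩ {b0,b3,b5} = {b0}; idom=b0
  b6: preds {b4,b5}: {b0,b3,b4} ∩ {b0,b3,b5} = {b0,b3}; idom=b3
  b7: preds {b4,b6}: {b0,b3,b4} ∩ {b0,b3,b6} = {b0,b3}; idom=b3
  b8: preds {b5,b6,b7}: {b0,b3,b5} ∩ {b0,b3,b6} ∩ {b0,b3,b7} = {b0,b3}; idom=b3

Frontier:
  b3←b0: walk · to b0
  b3←b4: walk b4→b3 to b0
  b3←b5: walk b5→b3 to b0
  b6←b4: walk b4 to b3
  b6←b5: walk b5 to b3
  b7←b4: walk b4 to b3
  b7←b6: walk b6 to b3
  b8←b5: walk b5 to b3
  b8←b6: walk b6 to b3
  b8←b7: walk b7 to b3
  b0: DF=∅
  b1: DF=∅
  b2: DF=∅
  b3: DF={b3}
  b4: DF={b3,b6,b7}
  b5: DF={b3,b6,b8}
  b6: DF={b7,b8}
  b7: DF={b8}
  b8: DF=∅

φ for w: defs {b0,b2,b3}
  DF⁺ = {b3}

Answer: ["b3"]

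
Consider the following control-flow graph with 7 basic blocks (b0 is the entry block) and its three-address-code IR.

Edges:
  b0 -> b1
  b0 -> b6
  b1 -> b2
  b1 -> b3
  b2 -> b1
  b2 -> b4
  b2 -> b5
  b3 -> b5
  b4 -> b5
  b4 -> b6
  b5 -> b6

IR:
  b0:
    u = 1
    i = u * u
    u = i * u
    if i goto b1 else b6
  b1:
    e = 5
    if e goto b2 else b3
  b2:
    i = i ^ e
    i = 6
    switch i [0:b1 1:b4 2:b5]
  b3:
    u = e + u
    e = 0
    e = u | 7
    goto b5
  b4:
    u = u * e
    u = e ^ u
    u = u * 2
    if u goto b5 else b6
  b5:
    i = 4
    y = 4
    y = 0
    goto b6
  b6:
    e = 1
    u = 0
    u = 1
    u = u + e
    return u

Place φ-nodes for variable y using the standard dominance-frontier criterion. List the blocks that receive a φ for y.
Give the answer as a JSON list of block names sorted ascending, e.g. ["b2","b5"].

Answer: ["b6"]

Working:
idom tree: b1←b0 b2←b1 b3←b1 b4←b2 b5←b1 b6←b0
Dom∩ at merges:
  b1: preds {b0,b2}: {b0} ∩ {b0,b1,b2} = {b0}; idom=b0
  b5: preds {b2,b3,b4}: {b0,b1,b2} ∩ {b0,b1,b3} ∩ {b0,b1,b2,b4} = {b0,b1}; idom=b1
  b6: preds {b0,b4,b5}: {b0} ∩ {b0,b1,b2,b4} ∩ {b0,b1,b5} = {b0}; idom=b0

DF walk-up:
  join b1 pred b0: · stop@b0
  join b1 pred b2: b2→b1 stop@b0
  join b5 pred b2: b2 stop@b1
  join b5 pred b3: b3 stop@b1
  join b5 pred b4: b4→b2 stop@b1
  join b6 pred b0: · stop@b0
  join b6 pred b4: b4→b2→b1 stop@b0
  join b6 pred b5: b5→b1 stop@b0
  b0 → ∅
  b1 → {b1,b6}
  b2 → {b1,b5,b6}
  b3 → {b5}
  b4 → {b5,b6}
  b5 → {b6}
  b6 → ∅

φ for y: defs {b5}
  DF⁺ = {b6}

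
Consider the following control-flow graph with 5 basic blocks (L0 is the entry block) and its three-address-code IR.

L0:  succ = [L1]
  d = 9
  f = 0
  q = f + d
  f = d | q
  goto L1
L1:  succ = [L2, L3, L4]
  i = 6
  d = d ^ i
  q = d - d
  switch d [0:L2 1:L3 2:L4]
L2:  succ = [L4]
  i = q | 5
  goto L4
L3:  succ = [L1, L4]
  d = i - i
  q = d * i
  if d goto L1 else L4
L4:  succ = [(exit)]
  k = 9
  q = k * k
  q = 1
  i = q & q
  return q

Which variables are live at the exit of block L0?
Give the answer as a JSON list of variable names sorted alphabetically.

Per-block:
  L0 def {d,f,q} use ∅
  L1 def {d,i,q} use {d}
  L2 def {i} use {q}
  L3 def {d,q} use {i}
  L4 def {i,k,q} use ∅

Live sets:
  live L0: ∅→{d}
  live L1: {d}→{i,q}
  live L2: {q}→∅
  live L3: {i}→{d}
  live L4: ∅→∅

live-out(L0) = ["d"]

Answer: ["d"]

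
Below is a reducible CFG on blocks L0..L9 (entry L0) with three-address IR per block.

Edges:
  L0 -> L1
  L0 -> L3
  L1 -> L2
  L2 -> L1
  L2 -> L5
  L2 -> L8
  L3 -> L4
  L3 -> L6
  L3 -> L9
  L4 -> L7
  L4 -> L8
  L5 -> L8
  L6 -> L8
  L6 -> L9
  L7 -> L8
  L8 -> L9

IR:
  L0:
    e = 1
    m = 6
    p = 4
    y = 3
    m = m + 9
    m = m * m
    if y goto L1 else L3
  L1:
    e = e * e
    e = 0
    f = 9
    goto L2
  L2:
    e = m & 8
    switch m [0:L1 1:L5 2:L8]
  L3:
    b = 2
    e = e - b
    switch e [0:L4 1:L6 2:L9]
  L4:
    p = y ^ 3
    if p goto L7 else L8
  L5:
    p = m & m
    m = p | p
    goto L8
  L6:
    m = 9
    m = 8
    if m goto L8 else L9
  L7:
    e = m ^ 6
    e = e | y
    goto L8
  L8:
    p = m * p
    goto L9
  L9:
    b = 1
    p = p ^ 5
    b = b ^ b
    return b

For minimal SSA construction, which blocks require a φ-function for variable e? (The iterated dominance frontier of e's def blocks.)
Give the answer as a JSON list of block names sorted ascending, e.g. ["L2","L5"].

Answer: ["L1", "L8", "L9"]

Derivation:
idom tree: L1←L0 L2←L1 L3←L0 L4←L3 L5←L2 L6←L3 L7←L4 L8←L0 L9←L0
Dom at joins:
  L1: preds {L0,L2}: {L0} ∩ {L0,L1,L2} = {L0}; idom=L0
  L8: preds {L2,L4,L5,L6,L7}: {L0,L1,L2} ∩ {L0,L3,L4} ∩ {L0,L1,L2,L5} ∩ {L0,L3,L6} ∩ {L0,L3,L4,L7} = {L0}; idom=L0
  L9: preds {L3,L6,L8}: {L0,L3} ∩ {L0,L3,L6} ∩ {L0,L8} = {L0}; idom=L0

DF walk-up:
  L1←L0: walk · to L0
  L1←L2: walk L2→L1 to L0
  L8←L2: walk L2→L1 to L0
  L8←L4: walk L4→L3 to L0
  L8←L5: walk L5→L2→L1 to L0
  L8←L6: walk L6→L3 to L0
  L8←L7: walk L7→L4→L3 to L0
  L9←L3: walk L3 to L0
  L9←L6: walk L6→L3 to L0
  L9←L8: walk L8 to L0
  L0: DF=∅
  L1: DF={L1,L8}
  L2: DF={L1,L8}
  L3: DF={L8,L9}
  L4: DF={L8}
  L5: DF={L8}
  L6: DF={L8,L9}
  L7: DF={L8}
  L8: DF={L9}
  L9: DF=∅

φ for e: defs {L0,L1,L2,L3,L7}
  DF⁺ = {L1,L8,L9}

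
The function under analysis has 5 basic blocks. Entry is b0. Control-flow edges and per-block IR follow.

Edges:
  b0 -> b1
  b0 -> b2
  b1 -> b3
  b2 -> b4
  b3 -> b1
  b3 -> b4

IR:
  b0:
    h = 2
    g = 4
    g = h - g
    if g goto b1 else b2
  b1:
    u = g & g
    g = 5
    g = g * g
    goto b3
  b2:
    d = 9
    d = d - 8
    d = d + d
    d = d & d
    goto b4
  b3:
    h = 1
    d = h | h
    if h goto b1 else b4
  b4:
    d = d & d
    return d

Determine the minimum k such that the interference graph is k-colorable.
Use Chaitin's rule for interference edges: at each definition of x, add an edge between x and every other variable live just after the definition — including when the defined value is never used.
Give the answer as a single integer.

Answer: 3

Derivation:
Per-block:
  b0: def={g,h} ue=∅
  b1: def={g,u} ue={g}
  b2: def={d} ue=∅
  b3: def={d,h} ue=∅
  b4: def={d} ue={d}

Backward fixpoint:
  live b0: ∅→{g}
  live b1: {g}→{g}
  live b2: ∅→{d}
  live b3: {g}→{d,g}
  live b4: {d}→∅

Conflict graph:
  d — {g,h}
  g — {d,h}
  h — {d,g}
  u — ∅

Registers:
  {d,g,h} pairwise interfere (3-clique) ⇒ χ ≥ 3
  assign d→r0 g→r1 h→r2 u→r0 — no edge inside a register ⇒ χ ≤ 3
  χ = 3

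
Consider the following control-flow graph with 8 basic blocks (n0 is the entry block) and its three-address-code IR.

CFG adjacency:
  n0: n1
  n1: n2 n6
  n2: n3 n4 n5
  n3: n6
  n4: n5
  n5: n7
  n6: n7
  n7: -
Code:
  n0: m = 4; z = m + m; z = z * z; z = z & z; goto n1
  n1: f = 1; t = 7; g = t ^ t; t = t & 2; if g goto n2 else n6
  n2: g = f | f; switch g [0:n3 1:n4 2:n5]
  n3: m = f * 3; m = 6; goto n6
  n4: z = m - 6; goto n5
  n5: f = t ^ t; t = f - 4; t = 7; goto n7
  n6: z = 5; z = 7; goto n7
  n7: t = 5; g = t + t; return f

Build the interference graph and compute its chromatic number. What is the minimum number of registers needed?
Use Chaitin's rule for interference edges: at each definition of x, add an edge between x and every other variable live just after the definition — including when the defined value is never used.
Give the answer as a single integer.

Per-block:
  n0: {m,z} / ∅
  n1: {f,g,t} / ∅
  n2: {g} / {f}
  n3: {m} / {f}
  n4: {z} / {m}
  n5: {f,t} / {t}
  n6: {z} / ∅
  n7: {g,t} / {f}

Backward fixpoint:
  live n0: ∅→{m}
  live n1: {m}→{f,m,t}
  live n2: {f,m,t}→{f,m,t}
  live n3: {f}→{f}
  live n4: {m,t}→{t}
  live n5: {t}→{f}
  live n6: {f}→{f}
  live n7: {f}→∅

Conflict graph:
  f: {g,m,t,z}
  g: {f,m,t}
  m: {f,g,t,z}
  t: {f,g,m,z}
  z: {f,m,t}

Registers:
  lower bound: {f,g,m,t} mutually conflict ⇒ χ ≥ 4
  assign f→r0 g→r3 m→r1 t→r2 z→r3 — no edge inside a register ⇒ χ ≤ 4
  χ = 4

Answer: 4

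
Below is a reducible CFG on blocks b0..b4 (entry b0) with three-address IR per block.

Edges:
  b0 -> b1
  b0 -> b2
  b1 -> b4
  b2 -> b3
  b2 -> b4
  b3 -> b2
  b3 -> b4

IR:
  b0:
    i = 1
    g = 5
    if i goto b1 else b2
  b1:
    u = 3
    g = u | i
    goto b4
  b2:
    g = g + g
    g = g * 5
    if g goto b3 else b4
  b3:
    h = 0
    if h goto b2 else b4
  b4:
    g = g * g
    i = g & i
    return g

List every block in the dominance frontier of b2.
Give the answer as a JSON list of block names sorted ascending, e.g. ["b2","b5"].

Answer: ["b2", "b4"]

Working:
idom tree: b1←b0 b2←b0 b3←b2 b4←b0
Dom∩ at merges:
  b2: preds {b0,b3}: {b0} ∩ {b0,b2,b3} = {b0}; idom=b0
  b4: preds {b1,b2,b3}: {b0,b1} ∩ {b0,b2} ∩ {b0,b2,b3} = {b0}; idom=b0

Frontier:
  b2←b0: walk · to b0
  b2←b3: walk b3→b2 to b0
  b4←b1: walk b1 to b0
  b4←b2: walk b2 to b0
  b4←b3: walk b3→b2 to b0
  DF(b0)=∅
  DF(b1)={b4}
  DF(b2)={b2,b4}
  DF(b3)={b2,b4}
  DF(b4)=∅

DF(b2) = ["b2", "b4"]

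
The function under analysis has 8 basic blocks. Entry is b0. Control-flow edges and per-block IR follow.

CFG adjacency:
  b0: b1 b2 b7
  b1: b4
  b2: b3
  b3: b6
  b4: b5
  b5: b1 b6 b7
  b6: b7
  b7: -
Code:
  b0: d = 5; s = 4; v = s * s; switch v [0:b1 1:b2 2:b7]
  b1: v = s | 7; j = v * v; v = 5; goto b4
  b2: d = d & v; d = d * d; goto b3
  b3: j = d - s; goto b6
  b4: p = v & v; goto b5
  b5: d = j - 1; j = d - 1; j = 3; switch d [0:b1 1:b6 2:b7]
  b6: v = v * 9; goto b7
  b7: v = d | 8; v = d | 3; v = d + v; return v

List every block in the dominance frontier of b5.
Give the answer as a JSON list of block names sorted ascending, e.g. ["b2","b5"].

Answer: ["b1", "b6", "b7"]

Derivation:
idom tree: b1←b0 b2←b0 b3←b2 b4←b1 b5←b4 b6←b0 b7←b0
Join-block Dom:
  b1: preds {b0,b5}: {b0} ∩ {b0,b1,b4,b5} = {b0}; idom=b0
  b6: preds {b3,b5}: {b0,b2,b3} ∩ {b0,b1,b4,b5} = {b0}; idom=b0
  b7: preds {b0,b5,b6}: {b0} ∩ {b0,b1,b4,b5} ∩ {b0,b6} = {b0}; idom=b0

DF derivation:
  b1←b0: walk · to b0
  b1←b5: walk b5→b4→b1 to b0
  b6←b3: walk b3→b2 to b0
  b6←b5: walk b5→b4→b1 to b0
  b7←b0: walk · to b0
  b7←b5: walk b5→b4→b1 to b0
  b7←b6: walk b6 to b0
  b0 → ∅
  b1 → {b1,b6,b7}
  b2 → {b6}
  b3 → {b6}
  b4 → {b1,b6,b7}
  b5 → {b1,b6,b7}
  b6 → {b7}
  b7 → ∅

DF(b5) = ["b1", "b6", "b7"]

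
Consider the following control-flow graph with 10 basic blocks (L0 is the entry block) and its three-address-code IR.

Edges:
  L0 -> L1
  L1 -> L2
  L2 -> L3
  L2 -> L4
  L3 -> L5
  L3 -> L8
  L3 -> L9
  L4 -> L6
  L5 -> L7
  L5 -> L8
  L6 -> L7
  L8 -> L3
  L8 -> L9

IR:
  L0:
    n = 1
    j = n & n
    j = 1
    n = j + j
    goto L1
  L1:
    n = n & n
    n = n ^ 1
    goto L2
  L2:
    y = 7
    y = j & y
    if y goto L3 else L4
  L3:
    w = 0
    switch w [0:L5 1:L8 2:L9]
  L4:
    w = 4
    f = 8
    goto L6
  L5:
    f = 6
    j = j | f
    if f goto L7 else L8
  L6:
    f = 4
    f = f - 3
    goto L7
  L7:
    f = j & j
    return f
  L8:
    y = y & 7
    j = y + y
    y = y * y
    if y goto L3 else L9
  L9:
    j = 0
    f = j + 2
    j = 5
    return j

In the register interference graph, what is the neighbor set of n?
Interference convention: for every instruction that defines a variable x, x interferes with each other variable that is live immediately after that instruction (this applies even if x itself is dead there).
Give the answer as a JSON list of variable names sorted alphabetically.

Answer: ["j"]

Working:
Block summaries:
  L0: def={j,n} ue=∅
  L1: def={n} ue={n}
  L2: def={y} ue={j}
  L3: def={w} ue=∅
  L4: def={f,w} ue=∅
  L5: def={f,j} ue={j}
  L6: def={f} ue=∅
  L7: def={f} ue={j}
  L8: def={j,y} ue={y}
  L9: def={f,j} ue=∅

Liveness:
  L0: in=∅ out={j,n}
  L1: in={j,n} out={j}
  L2: in={j} out={j,y}
  L3: in={j,y} out={j,y}
  L4: in={j} out={j}
  L5: in={j,y} out={j,y}
  L6: in={j} out={j}
  L7: in={j} out=∅
  L8: in={y} out={j,y}
  L9: in=∅ out=∅

Conflict graph:
  f — {j,y}
  j — {f,n,w,y}
  n — {j}
  w — {j,y}
  y — {f,j,w}

N(n) = ["j"]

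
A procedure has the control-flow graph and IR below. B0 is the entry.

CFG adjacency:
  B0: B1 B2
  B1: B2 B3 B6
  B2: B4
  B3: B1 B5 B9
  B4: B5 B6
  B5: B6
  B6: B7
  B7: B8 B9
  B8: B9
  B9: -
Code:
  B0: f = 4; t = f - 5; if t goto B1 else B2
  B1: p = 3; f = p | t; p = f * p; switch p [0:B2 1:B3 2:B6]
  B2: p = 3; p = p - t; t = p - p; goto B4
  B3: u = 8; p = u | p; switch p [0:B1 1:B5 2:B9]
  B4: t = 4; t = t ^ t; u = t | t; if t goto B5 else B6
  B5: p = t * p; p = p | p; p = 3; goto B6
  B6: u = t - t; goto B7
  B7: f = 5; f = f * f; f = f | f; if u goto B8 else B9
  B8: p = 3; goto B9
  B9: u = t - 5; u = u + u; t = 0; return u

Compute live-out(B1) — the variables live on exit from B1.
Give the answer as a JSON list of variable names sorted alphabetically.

Answer: ["p", "t"]

Working:
Per-block:
  B0: {f,t} / ∅
  B1: {f,p} / {t}
  B2: {p,t} / {t}
  B3: {p,u} / {p}
  B4: {t,u} / ∅
  B5: {p} / {p,t}
  B6: {u} / {t}
  B7: {f} / {u}
  B8: {p} / ∅
  B9: {t,u} / {t}

Live sets:
  B0: in=∅ out={t}
  B1: in={t} out={p,t}
  B2: in={t} out={p}
  B3: in={p,t} out={p,t}
  B4: in={p} out={p,t}
  B5: in={p,t} out={t}
  B6: in={t} out={t,u}
  B7: in={t,u} out={t}
  B8: in={t} out={t}
  B9: in={t} out=∅

live-out(B1) = ["p", "t"]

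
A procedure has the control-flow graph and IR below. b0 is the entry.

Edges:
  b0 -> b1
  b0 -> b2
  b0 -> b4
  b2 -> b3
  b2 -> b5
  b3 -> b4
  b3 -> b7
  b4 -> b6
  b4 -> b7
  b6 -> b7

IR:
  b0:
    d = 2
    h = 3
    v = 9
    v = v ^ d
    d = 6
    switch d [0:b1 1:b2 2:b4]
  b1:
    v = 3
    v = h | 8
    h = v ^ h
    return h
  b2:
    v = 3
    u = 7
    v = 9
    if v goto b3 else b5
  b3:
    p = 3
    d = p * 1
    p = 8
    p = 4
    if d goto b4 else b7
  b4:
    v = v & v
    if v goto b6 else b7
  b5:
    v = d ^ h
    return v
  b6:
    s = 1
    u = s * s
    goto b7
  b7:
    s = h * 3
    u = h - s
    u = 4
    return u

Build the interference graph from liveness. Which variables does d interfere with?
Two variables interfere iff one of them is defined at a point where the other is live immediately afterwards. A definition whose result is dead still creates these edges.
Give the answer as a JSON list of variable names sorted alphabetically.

Block summaries:
  b0: {d,h,v} / ∅
  b1: {h,v} / {h}
  b2: {u,v} / ∅
  b3: {d,p} / ∅
  b4: {v} / {v}
  b5: {v} / {d,h}
  b6: {s,u} / ∅
  b7: {s,u} / {h}

Liveness:
  b0: in=∅ out={d,h,v}
  b1: in={h} out=∅
  b2: in={d,h} out={d,h,v}
  b3: in={h,v} out={h,v}
  b4: in={h,v} out={h}
  b5: in={d,h} out=∅
  b6: in={h} out={h}
  b7: in={h} out=∅

Interfere edges:
  d: {h,p,u,v}
  h: {d,p,s,u,v}
  p: {d,h,v}
  s: {h}
  u: {d,h}
  v: {d,h,p}

N(d) = ["h", "p", "u", "v"]

Answer: ["h", "p", "u", "v"]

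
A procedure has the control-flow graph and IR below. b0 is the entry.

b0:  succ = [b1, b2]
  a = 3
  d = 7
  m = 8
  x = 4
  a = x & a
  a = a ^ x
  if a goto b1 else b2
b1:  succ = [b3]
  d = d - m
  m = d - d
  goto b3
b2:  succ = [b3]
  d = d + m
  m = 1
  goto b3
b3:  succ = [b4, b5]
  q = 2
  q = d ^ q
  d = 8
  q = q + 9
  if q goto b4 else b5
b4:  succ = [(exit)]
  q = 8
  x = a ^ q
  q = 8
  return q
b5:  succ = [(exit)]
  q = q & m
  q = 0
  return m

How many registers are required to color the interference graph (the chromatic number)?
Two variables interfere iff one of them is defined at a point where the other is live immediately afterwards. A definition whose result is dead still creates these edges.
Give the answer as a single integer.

def/use:
  b0: def={a,d,m,x} ue=∅
  b1: def={d,m} ue={d,m}
  b2: def={d,m} ue={d,m}
  b3: def={d,q} ue={d}
  b4: def={q,x} ue={a}
  b5: def={q} ue={m,q}

Live sets:
  live b0: ∅→{a,d,m}
  live b1: {a,d,m}→{a,d,m}
  live b2: {a,d,m}→{a,d,m}
  live b3: {a,d,m}→{a,m,q}
  live b4: {a}→∅
  live b5: {m,q}→∅

Conflict graph:
  a: {d,m,q,x}
  d: {a,m,q,x}
  m: {a,d,q,x}
  q: {a,d,m}
  x: {a,d,m}

Registers:
  lower bound: {a,d,m,q} mutually conflict ⇒ χ ≥ 4
  assign a→c0 d→c1 m→c2 q→c3 x→c3 — no edge inside a register ⇒ χ ≤ 4
  χ = 4

Answer: 4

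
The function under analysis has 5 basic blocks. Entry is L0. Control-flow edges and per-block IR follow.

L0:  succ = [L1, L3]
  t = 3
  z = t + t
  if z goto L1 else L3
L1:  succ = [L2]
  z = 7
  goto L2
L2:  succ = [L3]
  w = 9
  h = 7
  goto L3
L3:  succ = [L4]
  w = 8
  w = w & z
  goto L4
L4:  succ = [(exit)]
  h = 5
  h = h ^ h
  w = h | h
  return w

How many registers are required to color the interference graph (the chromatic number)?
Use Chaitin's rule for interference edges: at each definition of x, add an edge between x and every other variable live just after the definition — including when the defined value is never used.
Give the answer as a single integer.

Block summaries:
  L0: def={t,z} ue=∅
  L1: def={z} ue=∅
  L2: def={h,w} ue=∅
  L3: def={w} ue={z}
  L4: def={h,w} ue=∅

Backward fixpoint:
  live L0: ∅→{z}
  live L1: ∅→{z}
  live L2: {z}→{z}
  live L3: {z}→∅
  live L4: ∅→∅

Interference:
  h — {z}
  t — ∅
  w — {z}
  z — {h,w}

Chromatic number:
  clique {h,z} ⇒ need ≥ 2
  assign h→r1 t→r0 w→r1 z→r0 — no edge inside a register ⇒ χ ≤ 2
  χ = 2

Answer: 2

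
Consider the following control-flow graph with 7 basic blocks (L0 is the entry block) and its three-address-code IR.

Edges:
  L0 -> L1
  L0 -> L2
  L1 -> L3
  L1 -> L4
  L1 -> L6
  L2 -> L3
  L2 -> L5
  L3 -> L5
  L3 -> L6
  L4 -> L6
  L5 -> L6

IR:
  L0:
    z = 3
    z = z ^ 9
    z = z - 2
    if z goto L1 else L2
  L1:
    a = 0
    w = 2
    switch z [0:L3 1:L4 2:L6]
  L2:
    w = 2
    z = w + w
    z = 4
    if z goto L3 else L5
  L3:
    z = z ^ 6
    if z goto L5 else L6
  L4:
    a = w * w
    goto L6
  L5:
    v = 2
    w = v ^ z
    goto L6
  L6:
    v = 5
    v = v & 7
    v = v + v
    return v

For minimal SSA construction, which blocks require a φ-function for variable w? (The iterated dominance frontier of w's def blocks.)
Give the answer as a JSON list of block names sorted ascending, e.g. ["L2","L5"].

Answer: ["L3", "L5", "L6"]

Analysis:
idom tree: L1←L0 L2←L0 L3←L0 L4←L1 L5←L0 L6←L0
Dom∩ at merges:
  L3: preds {L1,L2}: {L0,L1} ∩ {L0,L2} = {L0}; idom=L0
  L5: preds {L2,L3}: {L0,L2} ∩ {L0,L3} = {L0}; idom=L0
  L6: preds {L1,L3,L4,L5}: {L0,L1} ∩ {L0,L3} ∩ {L0,L1,L4} ∩ {L0,L5} = {L0}; idom=L0

DF walk-up:
  join L3 pred L1: L1 stop@L0
  join L3 pred L2: L2 stop@L0
  join L5 pred L2: L2 stop@L0
  join L5 pred L3: L3 stop@L0
  join L6 pred L1: L1 stop@L0
  join L6 pred L3: L3 stop@L0
  join L6 pred L4: L4→L1 stop@L0
  join L6 pred L5: L5 stop@L0
  DF(L0)=∅
  DF(L1)={L3,L6}
  DF(L2)={L3,L5}
  DF(L3)={L5,L6}
  DF(L4)={L6}
  DF(L5)={L6}
  DF(L6)=∅

φ for w: defs {L1,L2,L5}
  DF⁺ = {L3,L5,L6}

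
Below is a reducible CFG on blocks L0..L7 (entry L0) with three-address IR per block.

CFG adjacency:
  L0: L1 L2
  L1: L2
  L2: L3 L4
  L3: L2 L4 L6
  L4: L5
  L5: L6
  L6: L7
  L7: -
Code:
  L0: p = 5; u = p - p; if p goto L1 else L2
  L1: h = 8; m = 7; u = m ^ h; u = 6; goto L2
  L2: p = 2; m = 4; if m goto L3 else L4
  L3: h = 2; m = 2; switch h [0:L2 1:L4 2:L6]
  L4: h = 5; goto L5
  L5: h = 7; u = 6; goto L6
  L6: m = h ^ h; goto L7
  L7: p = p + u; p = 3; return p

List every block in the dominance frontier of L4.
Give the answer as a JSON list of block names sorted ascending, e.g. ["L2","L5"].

idom tree: L1←L0 L2←L0 L3←L2 L4←L2 L5←L4 L6←L2 L7←L6
Join-block Dom:
  L2: preds {L0,L1,L3}: {L0} ∩ {L0,L1} ∩ {L0,L2,L3} = {L0}; idom=L0
  L4: preds {L2,L3}: {L0,L2} ∩ {L0,L2,L3} = {L0,L2}; idom=L2
  L6: preds {L3,L5}: {L0,L2,L3} ∩ {L0,L2,L4,L5} = {L0,L2}; idom=L2

DF derivation:
  join L2 pred L0: · stop@L0
  join L2 pred L1: L1 stop@L0
  join L2 pred L3: L3→L2 stop@L0
  join L4 pred L2: · stop@L2
  join L4 pred L3: L3 stop@L2
  join L6 pred L3: L3 stop@L2
  join L6 pred L5: L5→L4 stop@L2
  DF(L0)=∅
  DF(L1)={L2}
  DF(L2)={L2}
  DF(L3)={L2,L4,L6}
  DF(L4)={L6}
  DF(L5)={L6}
  DF(L6)=∅
  DF(L7)=∅

DF(L4) = ["L6"]

Answer: ["L6"]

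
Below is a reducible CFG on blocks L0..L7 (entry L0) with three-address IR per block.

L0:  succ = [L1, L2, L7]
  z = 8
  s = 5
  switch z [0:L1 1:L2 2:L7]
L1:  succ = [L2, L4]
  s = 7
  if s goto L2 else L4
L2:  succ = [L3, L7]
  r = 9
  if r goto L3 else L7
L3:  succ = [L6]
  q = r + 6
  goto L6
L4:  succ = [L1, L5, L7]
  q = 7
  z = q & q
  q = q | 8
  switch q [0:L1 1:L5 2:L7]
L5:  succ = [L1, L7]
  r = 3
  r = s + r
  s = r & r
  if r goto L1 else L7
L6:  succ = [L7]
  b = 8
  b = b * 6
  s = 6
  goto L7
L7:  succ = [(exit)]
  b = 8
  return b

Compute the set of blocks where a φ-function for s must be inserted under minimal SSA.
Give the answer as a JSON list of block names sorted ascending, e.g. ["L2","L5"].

Answer: ["L1", "L2", "L7"]

Working:
idom tree: L1←L0 L2←L0 L3←L2 L4←L1 L5←L4 L6←L3 L7←L0
Dom∩ at merges:
  L1: preds {L0,L4,L5}: {L0} ∩ {L0,L1,L4} ∩ {L0,L1,L4,L5} = {L0}; idom=L0
  L2: preds {L0,L1}: {L0} ∩ {L0,L1} = {L0}; idom=L0
  L7: preds {L0,L2,L4,L5,L6}: {L0} ∩ {L0,L2} ∩ {L0,L1,L4} ∩ {L0,L1,L4,L5} ∩ {L0,L2,L3,L6} = {L0}; idom=L0

Frontier:
  L1←L0: walk · to L0
  L1←L4: walk L4→L1 to L0
  L1←L5: walk L5→L4→L1 to L0
  L2←L0: walk · to L0
  L2←L1: walk L1 to L0
  L7←L0: walk · to L0
  L7←L2: walk L2 to L0
  L7←L4: walk L4→L1 to L0
  L7←L5: walk L5→L4→L1 to L0
  L7←L6: walk L6→L3→L2 to L0
  L0: DF=∅
  L1: DF={L1,L2,L7}
  L2: DF={L7}
  L3: DF={L7}
  L4: DF={L1,L7}
  L5: DF={L1,L7}
  L6: DF={L7}
  L7: DF=∅

φ for s: defs {L0,L1,L5,L6}
  DF⁺ = {L1,L2,L7}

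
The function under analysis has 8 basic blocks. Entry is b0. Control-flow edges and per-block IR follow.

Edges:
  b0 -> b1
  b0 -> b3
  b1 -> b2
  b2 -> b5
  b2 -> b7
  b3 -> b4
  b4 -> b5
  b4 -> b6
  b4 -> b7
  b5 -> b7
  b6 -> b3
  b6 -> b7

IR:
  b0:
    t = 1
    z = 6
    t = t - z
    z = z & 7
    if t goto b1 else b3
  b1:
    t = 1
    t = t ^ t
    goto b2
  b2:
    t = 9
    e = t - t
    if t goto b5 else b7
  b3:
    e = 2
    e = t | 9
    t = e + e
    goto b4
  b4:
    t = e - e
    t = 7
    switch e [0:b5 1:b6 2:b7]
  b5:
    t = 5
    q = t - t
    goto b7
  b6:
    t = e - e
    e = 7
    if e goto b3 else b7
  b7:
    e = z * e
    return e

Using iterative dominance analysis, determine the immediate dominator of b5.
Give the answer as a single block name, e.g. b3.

idom tree: b1←b0 b2←b1 b3←b0 b4←b3 b5←b0 b6←b4 b7←b0
Join-block Dom:
  b3: preds {b0,b6}: {b0} ∩ {b0,b3,b4,b6} = {b0}; idom=b0
  b5: preds {b2,b4}: {b0,b1,b2} ∩ {b0,b3,b4} = {b0}; idom=b0
  b7: preds {b2,b4,b5,b6}: {b0,b1,b2} ∩ {b0,b3,b4} ∩ {b0,b5} ∩ {b0,b3,b4,b6} = {b0}; idom=b0

idom(b5) = b0

Answer: b0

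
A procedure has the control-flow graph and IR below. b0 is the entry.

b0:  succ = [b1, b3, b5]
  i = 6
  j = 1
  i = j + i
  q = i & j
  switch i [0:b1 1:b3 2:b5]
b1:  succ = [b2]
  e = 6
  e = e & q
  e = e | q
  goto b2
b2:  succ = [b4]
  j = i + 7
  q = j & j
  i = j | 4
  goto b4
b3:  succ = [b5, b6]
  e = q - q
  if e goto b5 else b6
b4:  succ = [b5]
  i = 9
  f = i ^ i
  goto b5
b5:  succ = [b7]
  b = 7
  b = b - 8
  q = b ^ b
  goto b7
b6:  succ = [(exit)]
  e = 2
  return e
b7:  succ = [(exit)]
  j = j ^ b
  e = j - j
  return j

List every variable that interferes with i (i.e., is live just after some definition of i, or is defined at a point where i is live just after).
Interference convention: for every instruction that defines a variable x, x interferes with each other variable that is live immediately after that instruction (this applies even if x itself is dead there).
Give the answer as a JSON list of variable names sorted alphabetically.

Answer: ["e", "j", "q"]

Analysis:
def/use:
  b0: {i,j,q} / ∅
  b1: {e} / {q}
  b2: {i,j,q} / {i}
  b3: {e} / {q}
  b4: {f,i} / ∅
  b5: {b,q} / ∅
  b6: {e} / ∅
  b7: {e,j} / {b,j}

Liveness:
  b0 li=∅ lo={i,j,q}
  b1 li={i,q} lo={i}
  b2 li={i} lo={j}
  b3 li={j,q} lo={j}
  b4 li={j} lo={j}
  b5 li={j} lo={b,j}
  b6 li=∅ lo=∅
  b7 li={b,j} lo=∅

Interfere edges:
  b — {j,q}
  e — {i,j,q}
  f — {j}
  i — {e,j,q}
  j — {b,e,f,i,q}
  q — {b,e,i,j}

N(i) = ["e", "j", "q"]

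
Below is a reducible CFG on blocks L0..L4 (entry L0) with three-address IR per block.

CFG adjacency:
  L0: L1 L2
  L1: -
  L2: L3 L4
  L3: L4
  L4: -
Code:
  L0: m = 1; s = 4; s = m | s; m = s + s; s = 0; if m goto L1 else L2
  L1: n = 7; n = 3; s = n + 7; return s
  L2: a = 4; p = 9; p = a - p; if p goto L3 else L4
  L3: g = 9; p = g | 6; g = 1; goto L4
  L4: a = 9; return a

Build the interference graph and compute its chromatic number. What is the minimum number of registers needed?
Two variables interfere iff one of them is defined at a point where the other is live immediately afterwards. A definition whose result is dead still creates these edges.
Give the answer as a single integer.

Answer: 2

Working:
def/use:
  L0: def={m,s} ue=∅
  L1: def={n,s} ue=∅
  L2: def={a,p} ue=∅
  L3: def={g,p} ue=∅
  L4: def={a} ue=∅

Liveness:
  L0: in=∅ out=∅
  L1: in=∅ out=∅
  L2: in=∅ out=∅
  L3: in=∅ out=∅
  L4: in=∅ out=∅

Interfere edges:
  a: {p}
  g: ∅
  m: {s}
  n: ∅
  p: {a}
  s: {m}

Colouring:
  lower bound: {a,p} mutually conflict ⇒ χ ≥ 2
  assign a→r0 g→r0 m→r0 n→r0 p→r1 s→r1 — no edge inside a register ⇒ χ ≤ 2
  χ = 2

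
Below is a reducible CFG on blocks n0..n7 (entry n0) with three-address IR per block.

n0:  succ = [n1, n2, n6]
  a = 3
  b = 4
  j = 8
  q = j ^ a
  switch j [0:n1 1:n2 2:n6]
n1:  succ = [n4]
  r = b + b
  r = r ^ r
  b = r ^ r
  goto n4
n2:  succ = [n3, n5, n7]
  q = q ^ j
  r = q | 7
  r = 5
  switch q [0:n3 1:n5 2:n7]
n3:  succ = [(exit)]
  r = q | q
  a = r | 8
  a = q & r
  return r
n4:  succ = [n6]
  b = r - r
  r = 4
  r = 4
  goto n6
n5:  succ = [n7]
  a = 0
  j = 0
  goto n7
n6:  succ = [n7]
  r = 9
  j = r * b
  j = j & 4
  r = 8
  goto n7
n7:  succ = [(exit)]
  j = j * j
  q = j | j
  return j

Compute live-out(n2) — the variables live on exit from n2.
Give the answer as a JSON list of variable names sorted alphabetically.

Per-block:
  n0: {a,b,j,q} / ∅
  n1: {b,r} / {b}
  n2: {q,r} / {j,q}
  n3: {a,r} / {q}
  n4: {b,r} / {r}
  n5: {a,j} / ∅
  n6: {j,r} / {b}
  n7: {j,q} / {j}

Liveness:
  n0 li=∅ lo={b,j,q}
  n1 li={b} lo={r}
  n2 li={j,q} lo={j,q}
  n3 li={q} lo=∅
  n4 li={r} lo={b}
  n5 li=∅ lo={j}
  n6 li={b} lo={j}
  n7 li={j} lo=∅

live-out(n2) = ["j", "q"]

Answer: ["j", "q"]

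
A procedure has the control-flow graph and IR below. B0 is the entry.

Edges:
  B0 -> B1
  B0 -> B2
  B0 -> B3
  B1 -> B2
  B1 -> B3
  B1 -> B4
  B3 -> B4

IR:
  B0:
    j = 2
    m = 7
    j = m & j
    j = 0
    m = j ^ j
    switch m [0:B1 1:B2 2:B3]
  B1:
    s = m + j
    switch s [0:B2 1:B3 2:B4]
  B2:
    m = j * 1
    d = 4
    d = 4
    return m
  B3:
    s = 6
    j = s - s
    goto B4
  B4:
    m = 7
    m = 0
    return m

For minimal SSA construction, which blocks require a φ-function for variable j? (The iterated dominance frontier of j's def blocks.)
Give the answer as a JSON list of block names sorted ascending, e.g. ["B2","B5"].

Answer: ["B4"]

Derivation:
idom tree: B1←B0 B2←B0 B3←B0 B4←B0
Dom∩ at merges:
  B2: preds {B0,B1}: {B0} ∩ {B0,B1} = {B0}; idom=B0
  B3: preds {B0,B1}: {B0} ∩ {B0,B1} = {B0}; idom=B0
  B4: preds {B1,B3}: {B0,B1} ∩ {B0,B3} = {B0}; idom=B0

DF walk-up:
  B2←B0: walk · to B0
  B2←B1: walk B1 to B0
  B3←B0: walk · to B0
  B3←B1: walk B1 to B0
  B4←B1: walk B1 to B0
  B4←B3: walk B3 to B0
  DF(B0)=∅
  DF(B1)={B2,B3,B4}
  DF(B2)=∅
  DF(B3)={B4}
  DF(B4)=∅

φ for j: defs {B0,B3}
  DF⁺ = {B4}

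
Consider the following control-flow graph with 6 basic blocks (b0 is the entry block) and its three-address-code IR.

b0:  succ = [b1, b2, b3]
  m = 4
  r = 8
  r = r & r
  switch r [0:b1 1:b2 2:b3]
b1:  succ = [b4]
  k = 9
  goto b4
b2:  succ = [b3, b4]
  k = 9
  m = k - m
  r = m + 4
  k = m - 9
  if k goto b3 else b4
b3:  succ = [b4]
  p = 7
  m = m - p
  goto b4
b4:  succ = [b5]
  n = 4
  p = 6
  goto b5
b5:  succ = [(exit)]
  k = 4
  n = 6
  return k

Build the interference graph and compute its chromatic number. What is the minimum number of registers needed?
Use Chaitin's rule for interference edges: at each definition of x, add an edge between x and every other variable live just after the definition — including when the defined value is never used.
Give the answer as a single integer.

Answer: 2

Working:
def/use:
  b0 def {m,r} use ∅
  b1 def {k} use ∅
  b2 def {k,m,r} use {m}
  b3 def {m,p} use {m}
  b4 def {n,p} use ∅
  b5 def {k,n} use ∅

Backward fixpoint:
  b0: in=∅ out={m}
  b1: in=∅ out=∅
  b2: in={m} out={m}
  b3: in={m} out=∅
  b4: in=∅ out=∅
  b5: in=∅ out=∅

Interfere edges:
  k — {m,n}
  m — {k,p,r}
  n — {k}
  p — {m}
  r — {m}

Colouring:
  lower bound: {k,m} mutually conflict ⇒ χ ≥ 2
  2-colouring: c0={m,n}  c1={k,p,r}
  χ = 2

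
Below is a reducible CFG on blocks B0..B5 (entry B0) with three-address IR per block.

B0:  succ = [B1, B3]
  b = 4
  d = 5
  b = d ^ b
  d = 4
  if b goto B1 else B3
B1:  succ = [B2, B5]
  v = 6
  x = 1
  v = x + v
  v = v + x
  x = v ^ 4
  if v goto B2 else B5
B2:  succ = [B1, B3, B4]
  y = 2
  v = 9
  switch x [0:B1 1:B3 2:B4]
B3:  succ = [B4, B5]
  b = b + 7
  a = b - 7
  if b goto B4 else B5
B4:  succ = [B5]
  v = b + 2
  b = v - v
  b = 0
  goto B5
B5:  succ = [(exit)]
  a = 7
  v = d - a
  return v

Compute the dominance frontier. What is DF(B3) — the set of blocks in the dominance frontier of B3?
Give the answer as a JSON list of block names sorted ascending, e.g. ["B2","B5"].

Answer: ["B4", "B5"]

Analysis:
idom tree: B1←B0 B2←B1 B3←B0 B4←B0 B5←B0
Dom at joins:
  B1: preds {B0,B2}: {B0} ∩ {B0,B1,B2} = {B0}; idom=B0
  B3: preds {B0,B2}: {B0} ∩ {B0,B1,B2} = {B0}; idom=B0
  B4: preds {B2,B3}: {B0,B1,B2} ∩ {B0,B3} = {B0}; idom=B0
  B5: preds {B1,B3,B4}: {B0,B1} ∩ {B0,B3} ∩ {B0,B4} = {B0}; idom=B0

Frontier:
  B1←B0: walk · to B0
  B1←B2: walk B2→B1 to B0
  B3←B0: walk · to B0
  B3←B2: walk B2→B1 to B0
  B4←B2: walk B2→B1 to B0
  B4←B3: walk B3 to B0
  B5←B1: walk B1 to B0
  B5←B3: walk B3 to B0
  B5←B4: walk B4 to B0
  B0: DF=∅
  B1: DF={B1,B3,B4,B5}
  B2: DF={B1,B3,B4}
  B3: DF={B4,B5}
  B4: DF={B5}
  B5: DF=∅

DF(B3) = ["B4", "B5"]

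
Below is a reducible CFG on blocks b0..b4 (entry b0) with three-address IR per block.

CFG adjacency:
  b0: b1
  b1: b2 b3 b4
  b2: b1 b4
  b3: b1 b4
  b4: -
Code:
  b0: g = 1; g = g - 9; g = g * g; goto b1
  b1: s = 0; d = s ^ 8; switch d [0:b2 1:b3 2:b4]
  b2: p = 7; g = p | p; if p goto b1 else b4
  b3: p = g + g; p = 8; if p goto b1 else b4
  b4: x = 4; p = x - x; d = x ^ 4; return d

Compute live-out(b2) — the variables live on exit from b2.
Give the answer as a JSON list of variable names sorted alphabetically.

Answer: ["g"]

Analysis:
Block summaries:
  b0: def={g} ue=∅
  b1: def={d,s} ue=∅
  b2: def={g,p} ue=∅
  b3: def={p} ue={g}
  b4: def={d,p,x} ue=∅

Live sets:
  b0 li=∅ lo={g}
  b1 li={g} lo={g}
  b2 li=∅ lo={g}
  b3 li={g} lo={g}
  b4 li=∅ lo=∅

live-out(b2) = ["g"]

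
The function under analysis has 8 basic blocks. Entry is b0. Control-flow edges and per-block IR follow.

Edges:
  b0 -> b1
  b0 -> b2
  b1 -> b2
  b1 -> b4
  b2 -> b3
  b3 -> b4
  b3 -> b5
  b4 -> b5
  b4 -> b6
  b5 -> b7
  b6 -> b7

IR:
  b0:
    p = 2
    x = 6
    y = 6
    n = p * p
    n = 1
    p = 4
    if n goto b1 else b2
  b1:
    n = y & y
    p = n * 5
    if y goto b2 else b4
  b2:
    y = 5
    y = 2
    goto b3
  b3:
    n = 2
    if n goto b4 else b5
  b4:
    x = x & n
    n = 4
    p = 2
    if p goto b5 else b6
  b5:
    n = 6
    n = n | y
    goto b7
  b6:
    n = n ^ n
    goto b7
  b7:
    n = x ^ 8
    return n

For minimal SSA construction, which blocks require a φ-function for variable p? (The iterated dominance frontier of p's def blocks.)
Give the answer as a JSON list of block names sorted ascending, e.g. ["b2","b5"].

Answer: ["b2", "b4", "b5", "b7"]

Working:
idom tree: b1←b0 b2←b0 b3←b2 b4←b0 b5←b0 b6←b4 b7←b0
Dom at joins:
  b2: preds {b0,b1}: {b0} ∩ {b0,b1} = {b0}; idom=b0
  b4: preds {b1,b3}: {b0,b1} ∩ {b0,b2,b3} = {b0}; idom=b0
  b5: preds {b3,b4}: {b0,b2,b3} ∩ {b0,b4} = {b0}; idom=b0
  b7: preds {b5,b6}: {b0,b5} ∩ {b0,b4,b6} = {b0}; idom=b0

DF derivation:
  join b2 pred b0: · stop@b0
  join b2 pred b1: b1 stop@b0
  join b4 pred b1: b1 stop@b0
  join b4 pred b3: b3→b2 stop@b0
  join b5 pred b3: b3→b2 stop@b0
  join b5 pred b4: b4 stop@b0
  join b7 pred b5: b5 stop@b0
  join b7 pred b6: b6→b4 stop@b0
  b0: DF=∅
  b1: DF={b2,b4}
  b2: DF={b4,b5}
  b3: DF={b4,b5}
  b4: DF={b5,b7}
  b5: DF={b7}
  b6: DF={b7}
  b7: DF=∅

φ for p: defs {b0,b1,b4}
  DF⁺ = {b2,b4,b5,b7}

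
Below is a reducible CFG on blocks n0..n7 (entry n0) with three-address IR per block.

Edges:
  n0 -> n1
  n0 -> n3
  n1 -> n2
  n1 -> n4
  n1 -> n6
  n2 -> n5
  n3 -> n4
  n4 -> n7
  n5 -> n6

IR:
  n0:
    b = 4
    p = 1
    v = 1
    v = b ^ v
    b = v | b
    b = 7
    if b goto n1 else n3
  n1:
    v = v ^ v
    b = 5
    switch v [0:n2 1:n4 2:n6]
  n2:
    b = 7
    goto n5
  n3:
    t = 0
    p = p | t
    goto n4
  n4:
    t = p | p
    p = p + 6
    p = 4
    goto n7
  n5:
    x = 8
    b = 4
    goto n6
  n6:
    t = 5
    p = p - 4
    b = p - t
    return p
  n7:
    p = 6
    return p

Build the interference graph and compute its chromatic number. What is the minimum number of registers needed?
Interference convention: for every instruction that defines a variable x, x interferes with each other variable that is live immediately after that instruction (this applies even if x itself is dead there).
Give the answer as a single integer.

Per-block:
  n0: {b,p,v} / ∅
  n1: {b,v} / {v}
  n2: {b} / ∅
  n3: {p,t} / {p}
  n4: {p,t} / {p}
  n5: {b,x} / ∅
  n6: {b,p,t} / {p}
  n7: {p} / ∅

Live sets:
  n0: in=∅ out={p,v}
  n1: in={p,v} out={p}
  n2: in={p} out={p}
  n3: in={p} out={p}
  n4: in={p} out=∅
  n5: in={p} out={p}
  n6: in={p} out=∅
  n7: in=∅ out=∅

Interference:
  b↔{p,v}
  p↔{b,t,v,x}
  t↔{p}
  v↔{b,p}
  x↔{p}

Registers:
  lower bound: {b,p,v} mutually conflict ⇒ χ ≥ 3
  assign b→r1 p→r0 t→r1 v→r2 x→r1 — no edge inside a register ⇒ χ ≤ 3
  χ = 3

Answer: 3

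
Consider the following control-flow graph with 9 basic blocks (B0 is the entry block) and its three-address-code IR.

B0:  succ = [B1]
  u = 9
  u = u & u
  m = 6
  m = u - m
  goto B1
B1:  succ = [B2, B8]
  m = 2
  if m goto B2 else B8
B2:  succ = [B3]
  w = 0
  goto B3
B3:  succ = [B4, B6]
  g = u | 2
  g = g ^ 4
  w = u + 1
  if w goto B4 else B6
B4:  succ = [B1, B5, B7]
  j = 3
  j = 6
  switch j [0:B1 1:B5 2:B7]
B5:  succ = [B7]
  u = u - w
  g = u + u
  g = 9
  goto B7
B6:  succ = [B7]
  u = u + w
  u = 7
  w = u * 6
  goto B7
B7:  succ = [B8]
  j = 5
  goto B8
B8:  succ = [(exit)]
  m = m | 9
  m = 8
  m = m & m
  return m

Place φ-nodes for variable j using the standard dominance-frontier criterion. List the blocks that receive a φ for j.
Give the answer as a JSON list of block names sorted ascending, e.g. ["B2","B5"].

Answer: ["B1", "B7", "B8"]

Analysis:
idom tree: B1←B0 B2←B1 B3←B2 B4←B3 B5←B4 B6←B3 B7←B3 B8←B1
Join-block Dom:
  B1: preds {B0,B4}: {B0} ∩ {B0,B1,B2,B3,B4} = {B0}; idom=B0
  B7: preds {B4,B5,B6}: {B0,B1,B2,B3,B4} ∩ {B0,B1,B2,B3,B4,B5} ∩ {B0,B1,B2,B3,B6} = {B0,B1,B2,B3}; idom=B3
  B8: preds {B1,B7}: {B0,B1} ∩ {B0,B1,B2,B3,B7} = {B0,B1}; idom=B1

DF derivation:
  B1←B0: walk · to B0
  B1←B4: walk B4→B3→B2→B1 to B0
  B7←B4: walk B4 to B3
  B7←B5: walk B5→B4 to B3
  B7←B6: walk B6 to B3
  B8←B1: walk · to B1
  B8←B7: walk B7→B3→B2 to B1
  DF(B0)=∅
  DF(B1)={B1}
  DF(B2)={B1,B8}
  DF(B3)={B1,B8}
  DF(B4)={B1,B7}
  DF(B5)={B7}
  DF(B6)={B7}
  DF(B7)={B8}
  DF(B8)=∅

φ for j: defs {B4,B7}
  DF⁺ = {B1,B7,B8}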